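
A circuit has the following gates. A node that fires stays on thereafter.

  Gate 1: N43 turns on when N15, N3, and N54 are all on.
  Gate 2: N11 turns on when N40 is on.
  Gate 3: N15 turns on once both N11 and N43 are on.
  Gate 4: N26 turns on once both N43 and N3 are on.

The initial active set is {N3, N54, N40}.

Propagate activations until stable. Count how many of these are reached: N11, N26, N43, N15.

1

Gate 2: N40 on → N11 on.
N11: reached.
N26 would need N43 and N3 (Gate 4), but N43 never turns on.
N43 would need N15, N3, and N54 (Gate 1), but N15 never turns on.
N15 would need N11 and N43 (Gate 3), but N43 never turns on.
Reached: N11 — 1 of the 4.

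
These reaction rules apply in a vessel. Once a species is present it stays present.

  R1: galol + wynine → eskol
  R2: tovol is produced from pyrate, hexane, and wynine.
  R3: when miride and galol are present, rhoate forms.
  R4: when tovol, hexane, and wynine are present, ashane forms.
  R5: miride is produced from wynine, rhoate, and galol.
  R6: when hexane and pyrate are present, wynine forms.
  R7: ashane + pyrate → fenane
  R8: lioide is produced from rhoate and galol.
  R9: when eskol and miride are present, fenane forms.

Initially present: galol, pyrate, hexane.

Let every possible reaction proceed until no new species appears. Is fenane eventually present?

Yes

hexane and pyrate present → wynine forms (R6).
pyrate, hexane, and wynine present → tovol forms (R2).
tovol, hexane, and wynine present → ashane forms (R4).
ashane and pyrate present → fenane forms (R7).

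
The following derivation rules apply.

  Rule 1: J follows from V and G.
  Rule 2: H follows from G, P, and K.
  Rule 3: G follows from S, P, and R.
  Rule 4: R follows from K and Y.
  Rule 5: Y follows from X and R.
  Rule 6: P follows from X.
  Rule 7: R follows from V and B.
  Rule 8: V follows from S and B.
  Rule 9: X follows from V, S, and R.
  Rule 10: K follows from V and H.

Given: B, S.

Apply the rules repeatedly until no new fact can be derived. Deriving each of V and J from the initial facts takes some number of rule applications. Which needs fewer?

V: S and B hold, so V follows (Rule 8). [1 rule application]
J: From S and B, Rule 8 gives V. From V and B, Rule 7 gives R. From V, S, and R, Rule 9 gives X. X holds, so P follows (Rule 6). From S, P, and R, Rule 3 gives G. From V and G, Rule 1 gives J. [6 rule applications]
V needs fewer.

V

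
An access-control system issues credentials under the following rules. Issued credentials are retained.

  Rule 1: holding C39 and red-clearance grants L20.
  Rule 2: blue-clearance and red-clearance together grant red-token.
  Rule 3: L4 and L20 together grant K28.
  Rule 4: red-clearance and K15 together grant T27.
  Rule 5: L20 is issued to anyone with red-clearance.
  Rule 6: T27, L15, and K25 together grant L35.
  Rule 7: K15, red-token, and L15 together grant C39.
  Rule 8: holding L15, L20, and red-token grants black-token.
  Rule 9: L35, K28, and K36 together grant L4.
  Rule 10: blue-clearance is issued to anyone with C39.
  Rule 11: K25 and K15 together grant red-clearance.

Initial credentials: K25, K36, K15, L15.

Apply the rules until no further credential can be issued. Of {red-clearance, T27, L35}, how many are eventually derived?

Holding K25 and K15 grants red-clearance (Rule 11).
Holding red-clearance and K15 grants T27 (Rule 4).
Holding T27, L15, and K25 grants L35 (Rule 6).
red-clearance: reached.
T27: reached.
L35: reached.
All 3 are reached.

3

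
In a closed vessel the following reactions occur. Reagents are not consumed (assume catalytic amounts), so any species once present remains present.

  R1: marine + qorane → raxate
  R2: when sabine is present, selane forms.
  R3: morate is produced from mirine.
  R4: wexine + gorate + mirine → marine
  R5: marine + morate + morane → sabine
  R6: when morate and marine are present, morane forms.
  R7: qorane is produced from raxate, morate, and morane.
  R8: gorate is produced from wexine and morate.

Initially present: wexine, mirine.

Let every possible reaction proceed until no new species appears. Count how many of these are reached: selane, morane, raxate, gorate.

3

mirine present → morate forms (R3).
wexine and morate present → gorate forms (R8).
wexine, gorate, and mirine present → marine forms (R4).
morate and marine present → morane forms (R6).
marine, morate, and morane present → sabine forms (R5).
sabine present → selane forms (R2).
selane: reached.
morane: reached.
raxate would need marine and qorane (R1), but qorane never forms.
gorate: reached.
Reached: selane, morane, and gorate — 3 of the 4.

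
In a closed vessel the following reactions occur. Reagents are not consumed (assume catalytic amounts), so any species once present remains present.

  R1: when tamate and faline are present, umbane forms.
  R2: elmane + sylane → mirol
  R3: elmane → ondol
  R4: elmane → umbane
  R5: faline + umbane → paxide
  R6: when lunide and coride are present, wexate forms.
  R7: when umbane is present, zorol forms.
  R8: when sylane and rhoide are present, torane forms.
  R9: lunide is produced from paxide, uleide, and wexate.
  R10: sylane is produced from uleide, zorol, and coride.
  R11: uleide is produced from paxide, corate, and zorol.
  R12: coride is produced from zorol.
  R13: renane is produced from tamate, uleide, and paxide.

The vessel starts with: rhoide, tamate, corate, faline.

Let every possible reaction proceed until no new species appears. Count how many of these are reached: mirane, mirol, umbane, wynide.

1

tamate and faline present → umbane forms (R1).
No rule produces mirane, and it is not given.
mirol would need elmane and sylane (R2), but elmane never forms.
umbane: reached.
No rule produces wynide, and it is not given.
Reached: umbane — 1 of the 4.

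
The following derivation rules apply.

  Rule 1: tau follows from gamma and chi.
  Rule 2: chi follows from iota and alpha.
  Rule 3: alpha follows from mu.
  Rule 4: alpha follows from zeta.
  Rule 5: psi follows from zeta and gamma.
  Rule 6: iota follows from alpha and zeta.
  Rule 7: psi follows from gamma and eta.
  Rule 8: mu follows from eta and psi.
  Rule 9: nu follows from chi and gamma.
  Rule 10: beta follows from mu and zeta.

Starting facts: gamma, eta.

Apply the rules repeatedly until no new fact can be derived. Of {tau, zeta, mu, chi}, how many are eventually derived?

From gamma and eta, Rule 7 gives psi.
From eta and psi, Rule 8 gives mu.
tau would need gamma and chi (Rule 1), but chi is never established.
No rule produces zeta, and it is not given.
mu: reached.
chi would need iota and alpha (Rule 2), but iota is never established.
Reached: mu — 1 of the 4.

1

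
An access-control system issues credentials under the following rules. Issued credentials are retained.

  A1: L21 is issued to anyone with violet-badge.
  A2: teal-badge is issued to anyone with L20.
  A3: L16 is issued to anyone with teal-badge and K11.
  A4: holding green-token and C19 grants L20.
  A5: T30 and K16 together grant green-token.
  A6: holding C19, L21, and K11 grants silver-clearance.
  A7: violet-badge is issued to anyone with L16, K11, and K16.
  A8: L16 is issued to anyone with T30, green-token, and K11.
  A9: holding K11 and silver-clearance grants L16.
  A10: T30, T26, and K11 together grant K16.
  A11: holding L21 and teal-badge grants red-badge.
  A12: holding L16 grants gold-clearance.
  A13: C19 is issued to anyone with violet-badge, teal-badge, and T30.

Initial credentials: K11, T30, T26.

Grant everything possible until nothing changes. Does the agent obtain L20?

No

L20 would need green-token and C19 (A4), but C19 is never granted.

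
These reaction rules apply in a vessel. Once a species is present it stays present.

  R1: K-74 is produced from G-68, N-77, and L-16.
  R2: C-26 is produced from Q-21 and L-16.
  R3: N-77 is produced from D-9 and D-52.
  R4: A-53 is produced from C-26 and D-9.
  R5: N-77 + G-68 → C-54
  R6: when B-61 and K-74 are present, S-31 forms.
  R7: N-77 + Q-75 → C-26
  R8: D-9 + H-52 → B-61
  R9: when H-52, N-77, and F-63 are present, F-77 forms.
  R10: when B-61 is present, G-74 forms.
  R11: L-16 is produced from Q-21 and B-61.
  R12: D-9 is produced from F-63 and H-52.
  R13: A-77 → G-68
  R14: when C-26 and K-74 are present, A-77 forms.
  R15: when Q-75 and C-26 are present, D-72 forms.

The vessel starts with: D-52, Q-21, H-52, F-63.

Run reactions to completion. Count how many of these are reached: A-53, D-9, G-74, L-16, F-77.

5

F-63 and H-52 present → D-9 forms (R12).
D-9 and D-52 present → N-77 forms (R3).
D-9 and H-52 present → B-61 forms (R8).
H-52, N-77, and F-63 present → F-77 forms (R9).
Q-21 and B-61 present → L-16 forms (R11).
B-61 present → G-74 forms (R10).
Q-21 and L-16 present → C-26 forms (R2).
C-26 and D-9 present → A-53 forms (R4).
A-53: reached.
D-9: reached.
G-74: reached.
L-16: reached.
F-77: reached.
All 5 are reached.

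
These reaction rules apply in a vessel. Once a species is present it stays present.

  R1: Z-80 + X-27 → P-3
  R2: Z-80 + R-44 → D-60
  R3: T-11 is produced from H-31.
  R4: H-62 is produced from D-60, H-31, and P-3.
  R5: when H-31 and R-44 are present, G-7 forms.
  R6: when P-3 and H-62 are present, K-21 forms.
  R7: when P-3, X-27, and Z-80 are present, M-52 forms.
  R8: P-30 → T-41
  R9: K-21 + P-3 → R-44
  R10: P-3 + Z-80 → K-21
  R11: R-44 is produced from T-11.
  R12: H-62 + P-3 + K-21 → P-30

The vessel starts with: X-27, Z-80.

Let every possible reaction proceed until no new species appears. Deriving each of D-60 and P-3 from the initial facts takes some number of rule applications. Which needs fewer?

P-3: Z-80 and X-27 present → P-3 forms (R1). [1 rule application]
D-60: Z-80 and X-27 present → P-3 forms (R1). P-3 and Z-80 present → K-21 forms (R10). K-21 and P-3 present → R-44 forms (R9). Z-80 and R-44 present → D-60 forms (R2). [4 rule applications]
P-3 needs fewer.

P-3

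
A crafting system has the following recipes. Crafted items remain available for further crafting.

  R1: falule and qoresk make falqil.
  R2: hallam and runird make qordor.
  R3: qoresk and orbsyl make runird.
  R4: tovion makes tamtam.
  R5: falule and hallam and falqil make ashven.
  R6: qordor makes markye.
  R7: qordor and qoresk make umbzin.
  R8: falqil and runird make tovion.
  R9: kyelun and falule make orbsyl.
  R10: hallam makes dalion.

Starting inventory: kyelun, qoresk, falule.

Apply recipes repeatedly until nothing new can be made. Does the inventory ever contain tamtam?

Using R1, falule and qoresk make falqil.
Using R9, kyelun and falule make orbsyl.
qoresk and orbsyl → runird (R3).
falqil and runird → tovion (R8).
Using R4, tovion makes tamtam.

Yes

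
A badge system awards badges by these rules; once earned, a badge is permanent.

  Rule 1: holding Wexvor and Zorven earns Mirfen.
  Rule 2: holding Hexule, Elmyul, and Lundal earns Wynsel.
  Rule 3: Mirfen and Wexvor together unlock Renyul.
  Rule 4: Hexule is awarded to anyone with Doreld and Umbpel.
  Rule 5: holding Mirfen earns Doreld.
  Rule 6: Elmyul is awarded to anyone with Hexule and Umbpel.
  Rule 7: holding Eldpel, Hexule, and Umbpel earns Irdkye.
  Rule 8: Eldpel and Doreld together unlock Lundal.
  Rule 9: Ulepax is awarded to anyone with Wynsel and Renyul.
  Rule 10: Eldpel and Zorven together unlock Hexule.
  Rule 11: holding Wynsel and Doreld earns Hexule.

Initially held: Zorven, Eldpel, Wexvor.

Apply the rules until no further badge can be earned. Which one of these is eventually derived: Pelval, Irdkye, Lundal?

With Wexvor and Zorven, Mirfen is earned (Rule 1).
With Mirfen, Doreld is earned (Rule 5).
With Eldpel and Doreld, Lundal is earned (Rule 8).
Irdkye would need Eldpel, Hexule, and Umbpel (Rule 7), but Umbpel is never earned. No rule produces Pelval, and it is not given.

Lundal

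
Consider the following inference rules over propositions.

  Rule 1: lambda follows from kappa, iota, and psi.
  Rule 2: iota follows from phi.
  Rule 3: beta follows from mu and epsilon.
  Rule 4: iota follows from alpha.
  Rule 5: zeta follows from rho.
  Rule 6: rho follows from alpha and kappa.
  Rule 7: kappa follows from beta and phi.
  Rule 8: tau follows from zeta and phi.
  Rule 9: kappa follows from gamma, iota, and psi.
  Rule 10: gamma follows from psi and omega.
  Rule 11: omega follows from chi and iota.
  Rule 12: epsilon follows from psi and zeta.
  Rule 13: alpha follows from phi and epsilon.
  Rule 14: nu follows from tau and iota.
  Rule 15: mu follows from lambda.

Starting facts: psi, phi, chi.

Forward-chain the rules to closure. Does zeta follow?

No

zeta would need rho (Rule 5), but rho is never established.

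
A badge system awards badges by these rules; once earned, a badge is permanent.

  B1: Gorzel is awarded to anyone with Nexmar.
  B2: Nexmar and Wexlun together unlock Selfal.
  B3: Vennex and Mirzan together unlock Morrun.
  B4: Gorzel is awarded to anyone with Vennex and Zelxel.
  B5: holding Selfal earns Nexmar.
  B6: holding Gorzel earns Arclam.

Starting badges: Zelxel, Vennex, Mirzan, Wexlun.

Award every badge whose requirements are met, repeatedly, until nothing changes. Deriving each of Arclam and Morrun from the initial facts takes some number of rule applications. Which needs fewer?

Morrun

Morrun: With Vennex and Mirzan, Morrun is earned (B3). [1 rule application]
Arclam: With Vennex and Zelxel, Gorzel is earned (B4). With Gorzel, Arclam is earned (B6). [2 rule applications]
Morrun needs fewer.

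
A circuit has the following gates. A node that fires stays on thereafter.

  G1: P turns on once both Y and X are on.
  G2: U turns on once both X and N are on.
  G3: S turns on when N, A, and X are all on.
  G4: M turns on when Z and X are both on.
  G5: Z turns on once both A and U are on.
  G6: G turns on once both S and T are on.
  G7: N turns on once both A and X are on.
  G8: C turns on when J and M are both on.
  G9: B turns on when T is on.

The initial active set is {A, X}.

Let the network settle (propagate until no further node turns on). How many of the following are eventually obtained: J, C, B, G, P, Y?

No rule produces J, and it is not given.
C would need J and M (G8), but J never turns on.
B would need T (G9), but T never turns on.
G would need S and T (G6), but T never turns on.
P would need Y and X (G1), but Y never turns on.
No rule produces Y, and it is not given.
None of the 6 are reached.

0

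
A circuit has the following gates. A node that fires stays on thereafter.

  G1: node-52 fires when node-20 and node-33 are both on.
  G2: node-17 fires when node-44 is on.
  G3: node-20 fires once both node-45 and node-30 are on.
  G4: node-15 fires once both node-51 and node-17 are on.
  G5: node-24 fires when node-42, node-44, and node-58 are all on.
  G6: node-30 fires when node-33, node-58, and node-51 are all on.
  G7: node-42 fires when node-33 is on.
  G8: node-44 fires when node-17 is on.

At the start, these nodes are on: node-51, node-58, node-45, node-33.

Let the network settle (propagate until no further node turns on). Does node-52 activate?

G6: node-33, node-58, and node-51 on → node-30 on.
node-45 and node-30 are on, so node-20 fires (G3).
G1: node-20 and node-33 on → node-52 on.

Yes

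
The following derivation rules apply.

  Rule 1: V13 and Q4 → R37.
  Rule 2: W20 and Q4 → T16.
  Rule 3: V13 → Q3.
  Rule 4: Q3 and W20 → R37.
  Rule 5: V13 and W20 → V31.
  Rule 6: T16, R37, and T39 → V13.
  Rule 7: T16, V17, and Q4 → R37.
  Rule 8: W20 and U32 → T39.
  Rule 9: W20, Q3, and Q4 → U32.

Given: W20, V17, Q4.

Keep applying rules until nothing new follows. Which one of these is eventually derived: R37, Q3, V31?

From W20 and Q4, Rule 2 gives T16.
From T16, V17, and Q4, Rule 7 gives R37.
Q3 would need V13 (Rule 3), but V13 is never established. V31 would need V13 and W20 (Rule 5), but V13 is never established.

R37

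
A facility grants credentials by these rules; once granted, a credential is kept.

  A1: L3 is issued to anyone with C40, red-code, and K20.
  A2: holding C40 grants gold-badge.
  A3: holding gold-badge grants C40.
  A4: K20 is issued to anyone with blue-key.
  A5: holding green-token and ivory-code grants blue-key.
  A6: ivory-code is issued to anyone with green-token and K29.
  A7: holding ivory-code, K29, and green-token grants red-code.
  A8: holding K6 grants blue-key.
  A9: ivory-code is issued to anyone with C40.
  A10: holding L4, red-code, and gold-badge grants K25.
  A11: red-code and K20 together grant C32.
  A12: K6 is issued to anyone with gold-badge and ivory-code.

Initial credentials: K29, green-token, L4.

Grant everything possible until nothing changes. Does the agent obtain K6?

No

K6 would need gold-badge and ivory-code (A12), but gold-badge is never granted.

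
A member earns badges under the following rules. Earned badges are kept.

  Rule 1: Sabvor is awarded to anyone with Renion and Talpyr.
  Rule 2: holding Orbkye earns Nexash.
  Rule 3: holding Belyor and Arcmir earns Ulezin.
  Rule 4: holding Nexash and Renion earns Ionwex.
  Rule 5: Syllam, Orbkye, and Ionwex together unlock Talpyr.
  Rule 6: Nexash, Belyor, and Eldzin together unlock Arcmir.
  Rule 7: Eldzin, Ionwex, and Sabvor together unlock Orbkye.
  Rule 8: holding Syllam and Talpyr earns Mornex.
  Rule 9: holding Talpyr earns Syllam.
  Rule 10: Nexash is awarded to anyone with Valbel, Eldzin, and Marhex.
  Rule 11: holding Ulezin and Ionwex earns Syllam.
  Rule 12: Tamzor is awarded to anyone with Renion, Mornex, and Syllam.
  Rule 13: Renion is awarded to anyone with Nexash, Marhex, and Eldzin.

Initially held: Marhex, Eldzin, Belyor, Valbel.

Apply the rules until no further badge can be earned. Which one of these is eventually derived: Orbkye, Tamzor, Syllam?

Syllam

With Valbel, Eldzin, and Marhex, Nexash is earned (Rule 10).
With Nexash, Marhex, and Eldzin, Renion is earned (Rule 13).
With Nexash, Belyor, and Eldzin, Arcmir is earned (Rule 6).
With Nexash and Renion, Ionwex is earned (Rule 4).
With Belyor and Arcmir, Ulezin is earned (Rule 3).
With Ulezin and Ionwex, Syllam is earned (Rule 11).
Tamzor would need Renion, Mornex, and Syllam (Rule 12), but Mornex is never earned. Orbkye would need Eldzin, Ionwex, and Sabvor (Rule 7), but Sabvor is never earned.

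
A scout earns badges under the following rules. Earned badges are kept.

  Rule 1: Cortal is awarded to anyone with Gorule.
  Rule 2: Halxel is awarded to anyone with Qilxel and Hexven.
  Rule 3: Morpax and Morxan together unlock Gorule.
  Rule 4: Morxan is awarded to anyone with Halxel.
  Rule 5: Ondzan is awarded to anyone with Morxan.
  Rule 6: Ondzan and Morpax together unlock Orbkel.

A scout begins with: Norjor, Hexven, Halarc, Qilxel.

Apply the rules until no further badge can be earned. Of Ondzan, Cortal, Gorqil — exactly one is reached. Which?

Ondzan

With Qilxel and Hexven, Halxel is earned (Rule 2).
With Halxel, Morxan is earned (Rule 4).
With Morxan, Ondzan is earned (Rule 5).
No rule produces Gorqil, and it is not given. Cortal would need Gorule (Rule 1), but Gorule is never earned.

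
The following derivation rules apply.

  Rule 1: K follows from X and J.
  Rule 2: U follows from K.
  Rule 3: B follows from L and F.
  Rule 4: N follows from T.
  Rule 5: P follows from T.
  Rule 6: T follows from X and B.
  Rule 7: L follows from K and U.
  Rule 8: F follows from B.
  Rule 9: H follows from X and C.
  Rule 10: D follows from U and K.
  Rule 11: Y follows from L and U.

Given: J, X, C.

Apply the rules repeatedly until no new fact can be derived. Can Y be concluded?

From X and J, Rule 1 gives K.
K holds, so U follows (Rule 2).
From K and U, Rule 7 gives L.
L and U hold, so Y follows (Rule 11).

Yes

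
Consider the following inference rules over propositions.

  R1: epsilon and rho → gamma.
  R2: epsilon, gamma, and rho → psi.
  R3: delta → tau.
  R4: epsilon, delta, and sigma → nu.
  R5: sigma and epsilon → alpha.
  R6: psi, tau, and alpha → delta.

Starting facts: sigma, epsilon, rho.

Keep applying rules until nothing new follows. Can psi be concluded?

epsilon and rho hold, so gamma follows (R1).
From epsilon, gamma, and rho, R2 gives psi.

Yes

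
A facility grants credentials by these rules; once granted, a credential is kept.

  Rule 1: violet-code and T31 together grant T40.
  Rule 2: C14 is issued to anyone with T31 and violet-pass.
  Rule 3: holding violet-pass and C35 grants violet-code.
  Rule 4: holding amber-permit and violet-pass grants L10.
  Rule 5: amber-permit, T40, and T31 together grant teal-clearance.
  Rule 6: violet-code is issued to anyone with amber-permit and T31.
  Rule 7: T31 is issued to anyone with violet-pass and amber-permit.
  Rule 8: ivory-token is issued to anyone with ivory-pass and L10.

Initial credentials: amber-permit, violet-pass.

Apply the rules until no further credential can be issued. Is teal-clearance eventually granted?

Yes

Holding violet-pass and amber-permit grants T31 (Rule 7).
Holding amber-permit and T31 grants violet-code (Rule 6).
Holding violet-code and T31 grants T40 (Rule 1).
Holding amber-permit, T40, and T31 grants teal-clearance (Rule 5).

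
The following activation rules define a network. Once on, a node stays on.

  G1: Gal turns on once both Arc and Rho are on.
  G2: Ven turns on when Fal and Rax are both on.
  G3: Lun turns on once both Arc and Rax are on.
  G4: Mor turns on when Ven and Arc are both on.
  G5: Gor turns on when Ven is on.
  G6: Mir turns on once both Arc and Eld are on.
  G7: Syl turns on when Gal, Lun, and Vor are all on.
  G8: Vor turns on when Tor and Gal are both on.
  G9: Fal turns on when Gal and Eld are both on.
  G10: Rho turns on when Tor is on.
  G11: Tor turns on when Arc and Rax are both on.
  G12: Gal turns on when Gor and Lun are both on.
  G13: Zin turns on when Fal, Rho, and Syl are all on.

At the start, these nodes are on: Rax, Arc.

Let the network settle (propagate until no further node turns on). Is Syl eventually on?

Yes

G3: Arc and Rax on → Lun on.
Arc and Rax are on, so Tor turns on (G11).
Tor is on, so Rho turns on (G10).
G1: Arc and Rho on → Gal on.
Tor and Gal are on, so Vor turns on (G8).
Gal, Lun, and Vor are on, so Syl turns on (G7).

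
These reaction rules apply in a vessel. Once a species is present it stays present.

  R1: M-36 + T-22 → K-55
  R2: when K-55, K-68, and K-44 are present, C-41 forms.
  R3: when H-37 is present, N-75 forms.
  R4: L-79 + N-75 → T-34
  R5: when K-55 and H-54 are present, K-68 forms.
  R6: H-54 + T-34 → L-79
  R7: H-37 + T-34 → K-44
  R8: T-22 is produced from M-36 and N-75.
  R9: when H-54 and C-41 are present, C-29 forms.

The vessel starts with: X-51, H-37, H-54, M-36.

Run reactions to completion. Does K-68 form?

H-37 present → N-75 forms (R3).
M-36 and N-75 present → T-22 forms (R8).
M-36 and T-22 present → K-55 forms (R1).
K-55 and H-54 present → K-68 forms (R5).

Yes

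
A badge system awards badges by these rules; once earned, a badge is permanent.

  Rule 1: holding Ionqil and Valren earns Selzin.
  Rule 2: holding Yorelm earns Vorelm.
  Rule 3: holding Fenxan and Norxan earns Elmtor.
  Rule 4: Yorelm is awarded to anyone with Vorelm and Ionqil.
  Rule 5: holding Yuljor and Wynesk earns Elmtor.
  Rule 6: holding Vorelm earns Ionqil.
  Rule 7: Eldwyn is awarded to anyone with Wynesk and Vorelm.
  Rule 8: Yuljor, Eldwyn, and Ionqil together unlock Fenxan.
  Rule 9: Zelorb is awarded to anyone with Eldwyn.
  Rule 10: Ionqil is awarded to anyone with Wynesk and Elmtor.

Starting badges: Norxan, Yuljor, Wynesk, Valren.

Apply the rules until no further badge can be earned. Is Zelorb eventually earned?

No

Zelorb would need Eldwyn (Rule 9), but Eldwyn is never earned.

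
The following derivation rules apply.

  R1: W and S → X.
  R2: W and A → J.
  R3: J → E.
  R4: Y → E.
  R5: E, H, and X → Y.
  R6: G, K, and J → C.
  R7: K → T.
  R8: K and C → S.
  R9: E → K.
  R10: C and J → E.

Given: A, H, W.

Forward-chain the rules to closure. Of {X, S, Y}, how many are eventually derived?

X would need W and S (R1), but S is never established.
S would need K and C (R8), but C is never established.
Y would need E, H, and X (R5), but X is never established.
None of the 3 are reached.

0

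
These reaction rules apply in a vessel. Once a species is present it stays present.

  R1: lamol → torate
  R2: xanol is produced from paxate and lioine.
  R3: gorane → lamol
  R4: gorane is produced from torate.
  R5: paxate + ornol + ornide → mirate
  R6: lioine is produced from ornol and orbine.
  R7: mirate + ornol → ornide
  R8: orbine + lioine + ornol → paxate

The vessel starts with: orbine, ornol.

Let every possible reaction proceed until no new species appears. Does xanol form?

ornol and orbine present → lioine forms (R6).
orbine, lioine, and ornol present → paxate forms (R8).
paxate and lioine present → xanol forms (R2).

Yes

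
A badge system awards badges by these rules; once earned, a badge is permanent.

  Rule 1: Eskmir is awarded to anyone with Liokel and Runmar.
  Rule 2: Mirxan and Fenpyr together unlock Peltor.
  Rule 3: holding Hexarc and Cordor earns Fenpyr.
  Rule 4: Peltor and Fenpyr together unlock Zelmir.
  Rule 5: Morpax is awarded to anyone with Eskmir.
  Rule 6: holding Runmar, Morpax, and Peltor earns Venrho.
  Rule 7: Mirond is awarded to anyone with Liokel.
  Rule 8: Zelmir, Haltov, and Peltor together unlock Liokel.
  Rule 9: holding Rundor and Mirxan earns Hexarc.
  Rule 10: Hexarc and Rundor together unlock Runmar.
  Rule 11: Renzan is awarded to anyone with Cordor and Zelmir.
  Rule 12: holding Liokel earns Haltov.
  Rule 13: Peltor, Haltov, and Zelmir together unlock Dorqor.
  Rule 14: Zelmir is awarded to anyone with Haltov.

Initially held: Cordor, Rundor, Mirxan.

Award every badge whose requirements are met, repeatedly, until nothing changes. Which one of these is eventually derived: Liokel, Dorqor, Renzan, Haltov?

With Rundor and Mirxan, Hexarc is earned (Rule 9).
With Hexarc and Cordor, Fenpyr is earned (Rule 3).
With Mirxan and Fenpyr, Peltor is earned (Rule 2).
With Peltor and Fenpyr, Zelmir is earned (Rule 4).
With Cordor and Zelmir, Renzan is earned (Rule 11).
Haltov would need Liokel (Rule 12), but Liokel is never earned. Dorqor would need Peltor, Haltov, and Zelmir (Rule 13), but Haltov is never earned. Liokel would need Zelmir, Haltov, and Peltor (Rule 8), but Haltov is never earned.

Renzan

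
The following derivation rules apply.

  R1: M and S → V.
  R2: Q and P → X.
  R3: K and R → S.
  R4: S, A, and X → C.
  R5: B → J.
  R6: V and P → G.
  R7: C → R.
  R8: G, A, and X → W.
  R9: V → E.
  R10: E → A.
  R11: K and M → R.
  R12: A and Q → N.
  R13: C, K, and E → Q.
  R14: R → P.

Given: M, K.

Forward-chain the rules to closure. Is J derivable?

J would need B (R5), but B is never established.

No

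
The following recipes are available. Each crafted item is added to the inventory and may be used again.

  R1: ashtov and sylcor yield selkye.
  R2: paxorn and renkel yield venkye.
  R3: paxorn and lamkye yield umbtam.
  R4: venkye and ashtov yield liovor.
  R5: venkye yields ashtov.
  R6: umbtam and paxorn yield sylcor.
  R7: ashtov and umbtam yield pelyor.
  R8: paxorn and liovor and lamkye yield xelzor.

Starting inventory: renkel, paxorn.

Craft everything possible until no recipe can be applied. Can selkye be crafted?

No

selkye would need ashtov and sylcor (R1), but sylcor is never obtained.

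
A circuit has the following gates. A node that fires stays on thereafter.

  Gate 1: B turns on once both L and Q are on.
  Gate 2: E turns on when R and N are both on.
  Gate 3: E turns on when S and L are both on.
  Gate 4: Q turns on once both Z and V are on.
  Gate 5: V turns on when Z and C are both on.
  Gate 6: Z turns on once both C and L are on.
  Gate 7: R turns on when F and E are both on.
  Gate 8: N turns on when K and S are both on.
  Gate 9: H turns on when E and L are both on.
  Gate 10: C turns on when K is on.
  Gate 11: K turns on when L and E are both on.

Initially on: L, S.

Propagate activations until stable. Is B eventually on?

S and L are on, so E turns on (Gate 3).
L and E are on, so K turns on (Gate 11).
K is on, so C turns on (Gate 10).
Gate 6: C and L on → Z on.
Gate 5: Z and C on → V on.
Z and V are on, so Q turns on (Gate 4).
Gate 1: L and Q on → B on.

Yes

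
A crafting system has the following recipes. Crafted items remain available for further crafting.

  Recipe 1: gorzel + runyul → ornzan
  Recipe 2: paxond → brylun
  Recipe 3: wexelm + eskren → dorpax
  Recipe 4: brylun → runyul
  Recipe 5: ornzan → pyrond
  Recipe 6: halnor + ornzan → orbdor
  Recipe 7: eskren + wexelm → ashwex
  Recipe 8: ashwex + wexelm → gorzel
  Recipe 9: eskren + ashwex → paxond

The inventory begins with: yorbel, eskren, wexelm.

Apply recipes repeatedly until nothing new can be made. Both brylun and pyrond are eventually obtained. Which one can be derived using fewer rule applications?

brylun: eskren + wexelm → ashwex (Recipe 7). Using Recipe 9, eskren and ashwex make paxond. Using Recipe 2, paxond makes brylun. [3 rule applications]
pyrond: Using Recipe 7, eskren and wexelm make ashwex. eskren + ashwex → paxond (Recipe 9). ashwex + wexelm → gorzel (Recipe 8). Using Recipe 2, paxond makes brylun. brylun → runyul (Recipe 4). gorzel + runyul → ornzan (Recipe 1). ornzan → pyrond (Recipe 5). [7 rule applications]
brylun needs fewer.

brylun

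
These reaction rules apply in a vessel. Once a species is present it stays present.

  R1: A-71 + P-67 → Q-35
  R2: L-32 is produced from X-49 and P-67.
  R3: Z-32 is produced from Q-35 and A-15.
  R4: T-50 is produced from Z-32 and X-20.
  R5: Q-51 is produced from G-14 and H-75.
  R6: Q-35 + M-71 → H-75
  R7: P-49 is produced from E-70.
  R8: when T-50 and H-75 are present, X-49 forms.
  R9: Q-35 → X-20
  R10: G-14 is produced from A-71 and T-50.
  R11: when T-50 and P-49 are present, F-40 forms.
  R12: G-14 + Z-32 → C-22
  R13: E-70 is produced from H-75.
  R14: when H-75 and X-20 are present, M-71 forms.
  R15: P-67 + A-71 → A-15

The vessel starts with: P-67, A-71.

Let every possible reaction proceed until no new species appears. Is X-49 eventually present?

X-49 would need T-50 and H-75 (R8), but H-75 never forms.

No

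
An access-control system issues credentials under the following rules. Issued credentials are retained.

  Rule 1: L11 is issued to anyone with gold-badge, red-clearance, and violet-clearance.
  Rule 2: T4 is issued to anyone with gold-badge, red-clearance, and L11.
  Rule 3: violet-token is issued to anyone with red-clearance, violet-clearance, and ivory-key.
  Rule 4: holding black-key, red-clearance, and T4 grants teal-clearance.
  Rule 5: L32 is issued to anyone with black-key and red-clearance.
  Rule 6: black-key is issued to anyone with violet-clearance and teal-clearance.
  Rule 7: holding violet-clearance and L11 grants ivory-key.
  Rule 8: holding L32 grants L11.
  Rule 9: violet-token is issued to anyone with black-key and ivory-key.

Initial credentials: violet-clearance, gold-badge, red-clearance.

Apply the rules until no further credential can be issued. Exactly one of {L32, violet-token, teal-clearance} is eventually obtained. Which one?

Holding gold-badge, red-clearance, and violet-clearance grants L11 (Rule 1).
Holding violet-clearance and L11 grants ivory-key (Rule 7).
Holding red-clearance, violet-clearance, and ivory-key grants violet-token (Rule 3).
teal-clearance would need black-key, red-clearance, and T4 (Rule 4), but black-key is never granted. L32 would need black-key and red-clearance (Rule 5), but black-key is never granted.

violet-token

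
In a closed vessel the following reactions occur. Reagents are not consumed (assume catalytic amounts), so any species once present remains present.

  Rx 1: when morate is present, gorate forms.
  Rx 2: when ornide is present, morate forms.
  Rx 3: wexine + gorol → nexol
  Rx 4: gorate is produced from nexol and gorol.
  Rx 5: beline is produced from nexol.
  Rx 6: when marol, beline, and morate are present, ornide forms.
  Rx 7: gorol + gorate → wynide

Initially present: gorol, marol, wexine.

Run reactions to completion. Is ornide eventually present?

No

ornide would need marol, beline, and morate (Rx 6), but morate never forms.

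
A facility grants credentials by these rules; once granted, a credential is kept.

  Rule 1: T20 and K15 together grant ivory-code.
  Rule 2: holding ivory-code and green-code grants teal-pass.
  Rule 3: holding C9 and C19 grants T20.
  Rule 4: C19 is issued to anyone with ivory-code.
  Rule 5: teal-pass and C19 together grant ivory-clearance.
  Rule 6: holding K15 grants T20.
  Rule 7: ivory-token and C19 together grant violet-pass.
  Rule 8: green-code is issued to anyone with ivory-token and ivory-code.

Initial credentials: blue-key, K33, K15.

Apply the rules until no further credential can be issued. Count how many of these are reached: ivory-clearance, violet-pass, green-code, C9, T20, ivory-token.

Holding K15 grants T20 (Rule 6).
ivory-clearance would need teal-pass and C19 (Rule 5), but teal-pass is never granted.
violet-pass would need ivory-token and C19 (Rule 7), but ivory-token is never granted.
green-code would need ivory-token and ivory-code (Rule 8), but ivory-token is never granted.
No rule produces C9, and it is not given.
T20: reached.
No rule produces ivory-token, and it is not given.
Reached: T20 — 1 of the 6.

1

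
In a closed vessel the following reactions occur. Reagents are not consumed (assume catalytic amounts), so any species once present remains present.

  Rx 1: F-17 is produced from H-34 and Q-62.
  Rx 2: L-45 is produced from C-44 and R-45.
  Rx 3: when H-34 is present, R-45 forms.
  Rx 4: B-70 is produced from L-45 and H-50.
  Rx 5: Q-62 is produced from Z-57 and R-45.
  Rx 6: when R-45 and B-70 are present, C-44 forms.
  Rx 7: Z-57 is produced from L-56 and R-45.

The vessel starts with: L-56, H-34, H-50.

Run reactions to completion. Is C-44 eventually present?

No

C-44 would need R-45 and B-70 (Rx 6), but B-70 never forms.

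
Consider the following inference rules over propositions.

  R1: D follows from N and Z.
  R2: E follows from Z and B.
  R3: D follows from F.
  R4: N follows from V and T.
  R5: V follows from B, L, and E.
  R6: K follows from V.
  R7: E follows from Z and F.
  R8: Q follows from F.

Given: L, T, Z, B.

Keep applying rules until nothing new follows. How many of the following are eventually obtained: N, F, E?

Z and B hold, so E follows (R2).
B, L, and E hold, so V follows (R5).
V and T hold, so N follows (R4).
N: reached.
No rule produces F, and it is not given.
E: reached.
Reached: N and E — 2 of the 3.

2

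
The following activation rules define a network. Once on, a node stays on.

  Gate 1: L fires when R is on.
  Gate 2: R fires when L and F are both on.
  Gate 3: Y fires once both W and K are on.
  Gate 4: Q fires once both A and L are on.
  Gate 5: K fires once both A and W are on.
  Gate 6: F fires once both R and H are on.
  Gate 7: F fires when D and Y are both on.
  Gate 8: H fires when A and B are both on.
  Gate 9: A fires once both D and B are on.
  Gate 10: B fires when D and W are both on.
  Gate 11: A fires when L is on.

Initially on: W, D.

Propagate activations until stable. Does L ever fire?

No

L would need R (Gate 1), but R never turns on.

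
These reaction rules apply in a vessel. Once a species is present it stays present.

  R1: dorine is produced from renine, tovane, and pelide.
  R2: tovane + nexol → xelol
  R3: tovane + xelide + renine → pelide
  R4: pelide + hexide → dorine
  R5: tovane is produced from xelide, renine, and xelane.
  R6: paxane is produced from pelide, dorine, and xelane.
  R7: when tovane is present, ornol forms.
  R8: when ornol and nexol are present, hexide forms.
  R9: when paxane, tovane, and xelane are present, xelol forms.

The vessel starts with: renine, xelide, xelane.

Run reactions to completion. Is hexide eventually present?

No

hexide would need ornol and nexol (R8), but nexol never forms.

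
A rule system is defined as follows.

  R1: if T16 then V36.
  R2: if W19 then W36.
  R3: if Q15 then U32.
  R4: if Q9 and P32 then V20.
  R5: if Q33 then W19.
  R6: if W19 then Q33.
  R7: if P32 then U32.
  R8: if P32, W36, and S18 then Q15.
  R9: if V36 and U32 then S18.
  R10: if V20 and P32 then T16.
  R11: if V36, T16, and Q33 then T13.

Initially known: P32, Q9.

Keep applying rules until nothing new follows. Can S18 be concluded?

Yes

From P32, R7 gives U32.
Q9 and P32 hold, so V20 follows (R4).
From V20 and P32, R10 gives T16.
From T16, R1 gives V36.
From V36 and U32, R9 gives S18.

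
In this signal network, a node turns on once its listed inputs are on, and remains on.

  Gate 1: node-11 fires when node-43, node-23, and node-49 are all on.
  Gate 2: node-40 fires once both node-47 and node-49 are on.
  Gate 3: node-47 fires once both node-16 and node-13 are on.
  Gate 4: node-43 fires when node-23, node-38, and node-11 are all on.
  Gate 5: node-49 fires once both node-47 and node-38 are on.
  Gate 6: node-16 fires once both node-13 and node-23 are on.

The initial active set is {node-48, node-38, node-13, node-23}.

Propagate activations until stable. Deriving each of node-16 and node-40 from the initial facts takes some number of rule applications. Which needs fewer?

node-16: Gate 6: node-13 and node-23 on → node-16 on. [1 rule application]
node-40: Gate 6: node-13 and node-23 on → node-16 on. Gate 3: node-16 and node-13 on → node-47 on. node-47 and node-38 are on, so node-49 fires (Gate 5). node-47 and node-49 are on, so node-40 fires (Gate 2). [4 rule applications]
node-16 needs fewer.

node-16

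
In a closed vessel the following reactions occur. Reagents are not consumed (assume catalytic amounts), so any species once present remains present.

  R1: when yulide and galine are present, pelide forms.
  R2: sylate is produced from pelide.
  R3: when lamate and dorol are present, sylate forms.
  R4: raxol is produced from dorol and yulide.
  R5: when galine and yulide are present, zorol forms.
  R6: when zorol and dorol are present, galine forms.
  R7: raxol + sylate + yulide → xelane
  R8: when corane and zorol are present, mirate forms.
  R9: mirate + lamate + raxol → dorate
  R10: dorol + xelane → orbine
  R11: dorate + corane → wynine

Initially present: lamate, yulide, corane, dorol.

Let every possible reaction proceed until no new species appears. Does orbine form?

lamate and dorol present → sylate forms (R3).
dorol and yulide present → raxol forms (R4).
raxol, sylate, and yulide present → xelane forms (R7).
dorol and xelane present → orbine forms (R10).

Yes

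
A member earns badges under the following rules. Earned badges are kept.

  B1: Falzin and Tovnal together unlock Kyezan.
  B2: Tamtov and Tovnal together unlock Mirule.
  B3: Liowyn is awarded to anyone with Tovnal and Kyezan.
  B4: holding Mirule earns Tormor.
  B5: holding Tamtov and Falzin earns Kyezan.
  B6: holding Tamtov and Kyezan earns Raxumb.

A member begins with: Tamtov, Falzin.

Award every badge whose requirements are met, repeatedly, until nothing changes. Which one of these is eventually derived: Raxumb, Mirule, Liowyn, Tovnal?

With Tamtov and Falzin, Kyezan is earned (B5).
With Tamtov and Kyezan, Raxumb is earned (B6).
Liowyn would need Tovnal and Kyezan (B3), but Tovnal is never earned. Mirule would need Tamtov and Tovnal (B2), but Tovnal is never earned. No rule produces Tovnal, and it is not given.

Raxumb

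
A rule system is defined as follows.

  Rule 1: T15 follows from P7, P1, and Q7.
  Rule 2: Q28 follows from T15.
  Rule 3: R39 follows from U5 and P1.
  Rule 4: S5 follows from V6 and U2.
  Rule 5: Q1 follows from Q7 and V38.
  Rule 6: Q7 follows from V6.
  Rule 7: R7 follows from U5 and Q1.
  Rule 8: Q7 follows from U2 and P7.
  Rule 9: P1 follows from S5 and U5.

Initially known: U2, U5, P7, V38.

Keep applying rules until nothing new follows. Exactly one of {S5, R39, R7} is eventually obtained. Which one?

R7

From U2 and P7, Rule 8 gives Q7.
Q7 and V38 hold, so Q1 follows (Rule 5).
From U5 and Q1, Rule 7 gives R7.
R39 would need U5 and P1 (Rule 3), but P1 is never established. S5 would need V6 and U2 (Rule 4), but V6 is never established.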